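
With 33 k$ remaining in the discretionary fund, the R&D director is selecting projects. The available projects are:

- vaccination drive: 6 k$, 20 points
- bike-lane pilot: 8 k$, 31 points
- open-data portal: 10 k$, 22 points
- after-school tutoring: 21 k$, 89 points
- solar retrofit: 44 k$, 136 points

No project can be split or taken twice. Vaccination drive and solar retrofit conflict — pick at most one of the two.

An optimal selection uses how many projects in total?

Optimal total is 120.
For example bike-lane pilot + after-school tutoring achieves it, using 29 k$.
All optima have 2 projects.

2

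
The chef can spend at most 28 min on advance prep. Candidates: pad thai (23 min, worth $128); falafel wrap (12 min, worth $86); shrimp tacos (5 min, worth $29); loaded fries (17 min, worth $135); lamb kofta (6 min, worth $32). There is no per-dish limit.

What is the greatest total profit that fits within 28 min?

196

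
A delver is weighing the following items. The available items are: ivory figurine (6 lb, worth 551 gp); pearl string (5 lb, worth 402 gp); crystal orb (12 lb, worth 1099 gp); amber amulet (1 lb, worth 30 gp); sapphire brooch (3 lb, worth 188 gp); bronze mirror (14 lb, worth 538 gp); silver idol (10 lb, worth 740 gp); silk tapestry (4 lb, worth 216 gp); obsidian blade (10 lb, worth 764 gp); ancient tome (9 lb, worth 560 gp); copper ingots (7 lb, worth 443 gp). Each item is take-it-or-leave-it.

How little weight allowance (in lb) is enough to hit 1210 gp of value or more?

Need the lightest bundle worth ≥ 1210.
crystal orb + sapphire brooch reaches 1287 using 15 lb.
Below 15 lb the best achievable stays under 1210.

15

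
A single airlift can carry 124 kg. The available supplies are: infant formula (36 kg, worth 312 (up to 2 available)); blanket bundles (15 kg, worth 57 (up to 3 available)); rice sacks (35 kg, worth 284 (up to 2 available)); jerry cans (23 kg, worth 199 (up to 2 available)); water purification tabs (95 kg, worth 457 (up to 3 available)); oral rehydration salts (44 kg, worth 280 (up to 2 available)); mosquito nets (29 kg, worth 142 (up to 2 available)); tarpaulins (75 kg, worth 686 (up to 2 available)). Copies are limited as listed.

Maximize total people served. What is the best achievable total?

Ranking by ratio (people served/kg): tarpaulins 9.15, infant formula 8.67, jerry cans 8.65.
Taking the top-ratio supplies first gives infant formula + tarpaulins for 998 (111 kg).
The 36 kg tied up in infant formula is better spent on 2×jerry cans — total rises to 1084 (121 kg).
Nothing else within 124 kg beats 1084.

1084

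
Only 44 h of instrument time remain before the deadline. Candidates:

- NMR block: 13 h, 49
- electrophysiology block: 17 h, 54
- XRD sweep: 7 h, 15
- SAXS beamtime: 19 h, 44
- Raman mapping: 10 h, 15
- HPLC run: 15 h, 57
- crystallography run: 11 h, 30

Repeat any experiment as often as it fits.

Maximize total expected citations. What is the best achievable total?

Taking NMR block + 2×HPLC run: 43 h used, 163 in expected citations.

163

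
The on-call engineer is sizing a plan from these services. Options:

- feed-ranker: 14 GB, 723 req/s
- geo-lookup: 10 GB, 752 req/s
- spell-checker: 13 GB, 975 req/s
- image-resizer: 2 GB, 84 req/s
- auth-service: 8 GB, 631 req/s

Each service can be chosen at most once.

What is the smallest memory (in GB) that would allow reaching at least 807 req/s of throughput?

12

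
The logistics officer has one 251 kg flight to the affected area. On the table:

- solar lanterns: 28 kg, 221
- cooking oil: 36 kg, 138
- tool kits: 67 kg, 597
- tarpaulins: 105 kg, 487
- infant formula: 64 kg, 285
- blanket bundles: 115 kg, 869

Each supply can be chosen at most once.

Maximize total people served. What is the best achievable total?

Best packing: solar lanterns + cooking oil + tool kits + blanket bundles — 246 kg, 1825 total.
The spare 5 kg is too small for any remaining supply, and no exchange beats 1825.

1825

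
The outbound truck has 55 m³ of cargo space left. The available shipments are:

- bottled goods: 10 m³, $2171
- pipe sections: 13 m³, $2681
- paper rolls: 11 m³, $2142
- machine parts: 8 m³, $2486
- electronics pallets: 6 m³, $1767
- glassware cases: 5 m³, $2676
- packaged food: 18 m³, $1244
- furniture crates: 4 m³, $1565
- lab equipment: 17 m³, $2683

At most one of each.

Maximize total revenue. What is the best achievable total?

13923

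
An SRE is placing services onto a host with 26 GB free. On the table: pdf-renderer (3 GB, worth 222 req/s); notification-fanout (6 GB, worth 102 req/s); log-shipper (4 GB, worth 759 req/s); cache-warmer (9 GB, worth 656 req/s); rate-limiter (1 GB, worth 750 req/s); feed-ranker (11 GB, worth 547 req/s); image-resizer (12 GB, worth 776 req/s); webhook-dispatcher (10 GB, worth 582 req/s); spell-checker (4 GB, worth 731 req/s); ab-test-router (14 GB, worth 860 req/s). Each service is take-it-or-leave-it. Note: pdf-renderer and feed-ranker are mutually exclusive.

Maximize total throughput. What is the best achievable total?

Taking the top-ratio services first gives pdf-renderer + log-shipper + cache-warmer + rate-limiter + spell-checker for 3118 (21 GB).
Replace cache-warmer with ab-test-router: the trade gains 204 net, giving 3322 at 26 GB.
That's the maximum — no feasible swap from here does better than 3322.

3322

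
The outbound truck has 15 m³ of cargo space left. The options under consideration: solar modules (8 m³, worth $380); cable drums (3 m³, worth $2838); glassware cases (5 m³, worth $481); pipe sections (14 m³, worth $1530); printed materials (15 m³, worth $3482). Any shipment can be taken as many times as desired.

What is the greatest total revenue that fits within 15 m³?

14190

Ranking by ratio (revenue/m³): cable drums 946.00, printed materials 232.13, pipe sections 109.29.
5×cable drums uses 15 of the 15 m³ and totals 14190.
That's the maximum — no swap from here does better than 14190.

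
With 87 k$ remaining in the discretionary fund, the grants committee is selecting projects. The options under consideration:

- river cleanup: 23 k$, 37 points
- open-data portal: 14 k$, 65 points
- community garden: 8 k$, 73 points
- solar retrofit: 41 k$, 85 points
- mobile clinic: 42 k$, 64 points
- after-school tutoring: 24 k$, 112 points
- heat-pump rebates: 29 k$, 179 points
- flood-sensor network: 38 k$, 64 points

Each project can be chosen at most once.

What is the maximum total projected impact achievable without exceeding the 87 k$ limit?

429

Taking open-data portal + community garden + after-school tutoring + heat-pump rebates: 75 k$ used, 429 in projected impact.
No other feasible combination exceeds 429.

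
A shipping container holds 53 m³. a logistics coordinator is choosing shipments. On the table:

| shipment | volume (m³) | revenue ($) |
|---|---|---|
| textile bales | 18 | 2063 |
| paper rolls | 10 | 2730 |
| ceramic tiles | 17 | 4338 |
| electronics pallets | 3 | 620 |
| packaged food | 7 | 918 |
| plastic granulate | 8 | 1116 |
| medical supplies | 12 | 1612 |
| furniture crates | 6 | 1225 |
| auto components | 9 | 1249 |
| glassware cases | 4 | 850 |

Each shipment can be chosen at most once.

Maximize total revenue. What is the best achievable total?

11375

Ranking by ratio (revenue/m³): paper rolls 273.00, ceramic tiles 255.18, glassware cases 212.50.
A density-first pass picks paper rolls + ceramic tiles + electronics pallets + plastic granulate + furniture crates + glassware cases — 10879 at 48 m³.
The 8 m³ tied up in plastic granulate is better spent on medical supplies — total rises to 11375 (52 m³).
Runner-up paper rolls + ceramic tiles + packaged food + furniture crates + auto components + glassware cases tops out at 11310.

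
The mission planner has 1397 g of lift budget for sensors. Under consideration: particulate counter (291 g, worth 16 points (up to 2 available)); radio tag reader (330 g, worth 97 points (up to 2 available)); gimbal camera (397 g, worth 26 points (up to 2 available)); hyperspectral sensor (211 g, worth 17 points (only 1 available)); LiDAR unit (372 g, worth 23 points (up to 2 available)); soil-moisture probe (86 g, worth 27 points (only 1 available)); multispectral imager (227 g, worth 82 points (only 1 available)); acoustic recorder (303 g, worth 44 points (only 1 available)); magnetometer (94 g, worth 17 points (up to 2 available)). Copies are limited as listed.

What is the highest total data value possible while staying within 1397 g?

The ratio heuristic lands on 2×radio tag reader + hyperspectral sensor + soil-moisture probe + multispectral imager + 2×magnetometer (354) but leaves 25 g idle.
Replace hyperspectral sensor and magnetometer with acoustic recorder: the trade gains 10 net, giving 364 at 1370 g.
That's the maximum — no swap from here does better than 364.

364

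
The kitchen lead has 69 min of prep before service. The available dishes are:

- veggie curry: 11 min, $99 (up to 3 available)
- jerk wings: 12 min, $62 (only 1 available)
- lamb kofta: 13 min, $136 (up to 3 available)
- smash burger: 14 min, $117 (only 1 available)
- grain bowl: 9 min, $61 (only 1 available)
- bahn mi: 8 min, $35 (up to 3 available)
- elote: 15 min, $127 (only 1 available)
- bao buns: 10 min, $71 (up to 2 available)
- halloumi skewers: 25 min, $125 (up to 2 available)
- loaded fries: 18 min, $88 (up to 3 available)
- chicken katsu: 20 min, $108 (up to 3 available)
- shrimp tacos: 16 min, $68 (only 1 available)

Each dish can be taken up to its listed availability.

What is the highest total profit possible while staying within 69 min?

A density-first pass picks 2×veggie curry + 3×lamb kofta + bahn mi — 641 at 69 min.
Dropping 2×veggie curry and bahn mi frees 30 min; slotting in smash burger + elote (29 min) lifts the total to 652 at 68 min.
Nothing else within 69 min beats 652.

652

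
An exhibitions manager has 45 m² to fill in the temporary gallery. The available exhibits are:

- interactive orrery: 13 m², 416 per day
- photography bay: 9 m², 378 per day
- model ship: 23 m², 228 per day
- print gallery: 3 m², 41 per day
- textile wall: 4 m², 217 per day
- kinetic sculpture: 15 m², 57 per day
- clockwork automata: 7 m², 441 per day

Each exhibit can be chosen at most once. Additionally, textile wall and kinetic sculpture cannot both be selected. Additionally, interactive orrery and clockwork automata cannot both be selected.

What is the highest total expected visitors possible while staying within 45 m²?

1264

Ranking by ratio (expected visitors/m²): clockwork automata 63.00, textile wall 54.25, photography bay 42.00.
Photography bay + model ship + textile wall + clockwork automata uses 43 of the 45 m² and totals 1264.
The spare 2 m² is too small for any remaining exhibit, and no feasible exchange beats 1264.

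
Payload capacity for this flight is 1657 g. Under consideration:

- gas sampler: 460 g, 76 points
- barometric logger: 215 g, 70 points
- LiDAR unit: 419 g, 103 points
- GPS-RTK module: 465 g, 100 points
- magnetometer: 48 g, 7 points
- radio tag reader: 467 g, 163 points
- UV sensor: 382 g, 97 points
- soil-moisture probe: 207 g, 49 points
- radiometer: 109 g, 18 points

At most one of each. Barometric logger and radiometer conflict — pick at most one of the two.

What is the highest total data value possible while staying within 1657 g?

Taking barometric logger + LiDAR unit + GPS-RTK module + magnetometer + radio tag reader: 1614 g used, 443 in data value.

443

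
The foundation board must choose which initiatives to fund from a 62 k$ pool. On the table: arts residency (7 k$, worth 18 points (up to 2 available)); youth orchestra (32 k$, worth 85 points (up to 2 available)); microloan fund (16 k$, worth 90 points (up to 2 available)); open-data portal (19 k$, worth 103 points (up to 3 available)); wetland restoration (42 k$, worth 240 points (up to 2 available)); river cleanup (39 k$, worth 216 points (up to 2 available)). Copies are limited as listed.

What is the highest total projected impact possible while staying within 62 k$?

343

The ratio heuristic lands on microloan fund + wetland restoration (330) but leaves 4 k$ idle.
Dropping microloan fund frees 16 k$; slotting in open-data portal (19 k$) lifts the total to 343 at 61 k$.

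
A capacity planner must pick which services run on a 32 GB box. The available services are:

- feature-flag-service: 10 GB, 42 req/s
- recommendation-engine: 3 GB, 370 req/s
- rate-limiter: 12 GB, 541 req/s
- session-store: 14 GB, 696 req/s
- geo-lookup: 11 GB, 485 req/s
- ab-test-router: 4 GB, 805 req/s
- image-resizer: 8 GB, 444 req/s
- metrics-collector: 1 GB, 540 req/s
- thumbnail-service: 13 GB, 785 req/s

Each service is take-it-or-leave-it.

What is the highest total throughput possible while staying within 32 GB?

2985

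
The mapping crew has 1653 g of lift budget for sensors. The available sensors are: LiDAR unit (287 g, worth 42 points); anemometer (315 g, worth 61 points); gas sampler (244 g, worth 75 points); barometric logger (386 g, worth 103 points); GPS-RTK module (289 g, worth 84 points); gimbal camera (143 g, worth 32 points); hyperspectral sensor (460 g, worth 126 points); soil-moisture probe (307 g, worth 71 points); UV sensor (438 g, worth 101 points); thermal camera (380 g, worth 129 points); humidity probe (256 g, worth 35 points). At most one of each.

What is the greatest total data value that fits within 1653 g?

The ratio heuristic lands on gas sampler + GPS-RTK module + gimbal camera + hyperspectral sensor + thermal camera (446) but leaves 137 g idle.
The 289 g tied up in GPS-RTK module is better spent on barometric logger — total rises to 465 (1613 g).

465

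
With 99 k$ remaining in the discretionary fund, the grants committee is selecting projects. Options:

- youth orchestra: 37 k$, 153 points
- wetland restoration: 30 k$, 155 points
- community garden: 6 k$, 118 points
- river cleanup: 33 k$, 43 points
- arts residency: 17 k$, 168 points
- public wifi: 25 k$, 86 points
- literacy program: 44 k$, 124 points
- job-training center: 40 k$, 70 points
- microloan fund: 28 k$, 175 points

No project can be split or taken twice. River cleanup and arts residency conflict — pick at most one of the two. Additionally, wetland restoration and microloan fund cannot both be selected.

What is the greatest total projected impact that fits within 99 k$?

Best packing: youth orchestra + community garden + arts residency + microloan fund — 88 k$, 614 total.
Nothing else feasible within 99 k$ beats 614.

614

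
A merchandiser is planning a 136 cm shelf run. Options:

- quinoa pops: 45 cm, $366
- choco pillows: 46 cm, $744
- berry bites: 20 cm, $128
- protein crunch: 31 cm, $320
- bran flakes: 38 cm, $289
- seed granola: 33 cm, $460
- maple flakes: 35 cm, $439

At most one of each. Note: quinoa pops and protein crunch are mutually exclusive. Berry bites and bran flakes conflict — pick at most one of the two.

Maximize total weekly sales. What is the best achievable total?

Density check — choco pillows 16.17, seed granola 13.94, maple flakes 12.54 are the best per cm.
Best packing: choco pillows + berry bites + seed granola + maple flakes — 134 cm, 1771 total.

1771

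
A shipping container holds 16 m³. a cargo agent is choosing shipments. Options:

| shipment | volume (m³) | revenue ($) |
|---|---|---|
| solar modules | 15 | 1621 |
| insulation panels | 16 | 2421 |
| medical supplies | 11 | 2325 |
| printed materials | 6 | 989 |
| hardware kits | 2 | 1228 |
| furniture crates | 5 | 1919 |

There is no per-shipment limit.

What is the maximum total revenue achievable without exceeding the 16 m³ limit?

9824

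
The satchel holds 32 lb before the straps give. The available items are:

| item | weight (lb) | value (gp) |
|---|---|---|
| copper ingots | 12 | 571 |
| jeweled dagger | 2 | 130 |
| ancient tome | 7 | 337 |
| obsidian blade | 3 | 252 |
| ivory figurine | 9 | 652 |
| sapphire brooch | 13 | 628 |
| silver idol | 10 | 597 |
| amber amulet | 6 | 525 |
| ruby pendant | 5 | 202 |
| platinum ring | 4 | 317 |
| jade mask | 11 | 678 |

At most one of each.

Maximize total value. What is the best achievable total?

2343

Filling by ratio: jeweled dagger + ancient tome + obsidian blade + ivory figurine + amber amulet + platinum ring for 2213, with 1 lb left unused.
Replace jeweled dagger and ancient tome with silver idol: the trade gains 130 net, giving 2343 at 32 lb.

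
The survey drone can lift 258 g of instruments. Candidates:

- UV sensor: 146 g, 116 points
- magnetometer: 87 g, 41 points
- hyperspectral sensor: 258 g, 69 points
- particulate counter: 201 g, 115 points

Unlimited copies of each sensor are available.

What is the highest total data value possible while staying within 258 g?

Best packing: UV sensor + magnetometer — 233 g, 157 total.
The spare 25 g is too small for any remaining sensor, and no exchange beats 157.

157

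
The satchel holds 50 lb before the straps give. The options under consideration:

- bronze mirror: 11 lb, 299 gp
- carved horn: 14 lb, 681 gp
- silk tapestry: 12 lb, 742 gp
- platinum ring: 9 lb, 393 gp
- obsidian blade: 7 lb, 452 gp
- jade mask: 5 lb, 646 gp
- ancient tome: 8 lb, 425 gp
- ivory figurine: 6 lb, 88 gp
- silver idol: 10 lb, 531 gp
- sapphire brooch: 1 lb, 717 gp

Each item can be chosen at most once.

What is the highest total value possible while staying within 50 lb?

3769

A density-first pass picks silk tapestry + obsidian blade + jade mask + ancient tome + ivory figurine + silver idol + sapphire brooch — 3601 at 49 lb.
The 14 lb tied up in ancient tome and ivory figurine is better spent on carved horn — total rises to 3769 (49 lb).
An exhaustive check of the 1024 subsets confirms 3769.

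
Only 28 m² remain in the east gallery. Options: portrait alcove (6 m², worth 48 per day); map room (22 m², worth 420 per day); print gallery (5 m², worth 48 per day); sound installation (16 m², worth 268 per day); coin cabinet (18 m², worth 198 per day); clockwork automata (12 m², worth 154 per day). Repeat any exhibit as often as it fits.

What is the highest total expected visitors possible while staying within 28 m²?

468

By expected visitors per m²: map room 19.09, sound installation 16.75, clockwork automata 12.83 lead.
Portrait alcove + map room uses 28 of the 28 m² and totals 468.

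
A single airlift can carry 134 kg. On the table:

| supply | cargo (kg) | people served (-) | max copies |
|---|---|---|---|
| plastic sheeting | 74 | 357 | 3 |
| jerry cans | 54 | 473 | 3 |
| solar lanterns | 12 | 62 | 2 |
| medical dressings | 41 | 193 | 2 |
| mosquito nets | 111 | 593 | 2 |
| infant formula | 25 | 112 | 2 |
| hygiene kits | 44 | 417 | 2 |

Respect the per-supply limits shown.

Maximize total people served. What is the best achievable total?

Greedy by ratio would take 2×solar lanterns + 2×hygiene kits: 112 kg used, total 958.
Dropping 2×hygiene kits frees 88 kg; slotting in 2×jerry cans (108 kg) lifts the total to 1070 at 132 kg.

1070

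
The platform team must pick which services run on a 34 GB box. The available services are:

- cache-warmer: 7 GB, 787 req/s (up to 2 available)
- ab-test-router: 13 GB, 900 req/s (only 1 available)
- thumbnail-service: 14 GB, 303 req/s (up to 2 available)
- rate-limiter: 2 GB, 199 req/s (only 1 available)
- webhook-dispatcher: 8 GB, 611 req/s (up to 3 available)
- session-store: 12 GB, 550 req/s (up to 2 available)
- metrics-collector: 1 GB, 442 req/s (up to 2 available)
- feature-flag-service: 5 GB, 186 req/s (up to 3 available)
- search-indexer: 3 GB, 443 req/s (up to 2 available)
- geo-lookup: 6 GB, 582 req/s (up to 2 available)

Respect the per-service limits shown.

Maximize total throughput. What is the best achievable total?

4508

Density check — metrics-collector 442.00, search-indexer 147.67, cache-warmer 112.43 are the best per GB.
The ratio heuristic lands on 2×cache-warmer + rate-limiter + 2×metrics-collector + 2×search-indexer + geo-lookup (4125) but leaves 4 GB idle.
Dropping rate-limiter frees 2 GB; slotting in geo-lookup (6 GB) lifts the total to 4508 at 34 GB.
No other feasible combination exceeds 4508.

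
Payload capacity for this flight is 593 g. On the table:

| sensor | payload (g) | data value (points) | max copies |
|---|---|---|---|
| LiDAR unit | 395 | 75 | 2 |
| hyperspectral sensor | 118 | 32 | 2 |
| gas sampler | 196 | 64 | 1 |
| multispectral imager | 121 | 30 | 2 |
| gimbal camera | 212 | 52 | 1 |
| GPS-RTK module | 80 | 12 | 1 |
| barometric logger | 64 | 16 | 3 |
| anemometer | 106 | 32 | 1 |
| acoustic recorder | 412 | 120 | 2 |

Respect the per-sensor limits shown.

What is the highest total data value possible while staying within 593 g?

168

Density check — gas sampler 0.33, anemometer 0.30, acoustic recorder 0.29 are the best per g.
Greedy by ratio would take 2×hyperspectral sensor + gas sampler + anemometer: 538 g used, total 160.
Dropping 2×hyperspectral sensor and gas sampler frees 432 g; slotting in barometric logger + acoustic recorder (476 g) lifts the total to 168 at 582 g.
No other feasible combination exceeds 168.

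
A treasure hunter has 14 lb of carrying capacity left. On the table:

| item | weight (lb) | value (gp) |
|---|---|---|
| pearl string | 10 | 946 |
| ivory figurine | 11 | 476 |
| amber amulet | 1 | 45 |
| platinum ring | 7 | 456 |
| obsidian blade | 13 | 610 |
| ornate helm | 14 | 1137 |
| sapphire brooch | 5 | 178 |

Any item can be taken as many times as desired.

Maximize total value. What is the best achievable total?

Density check — pearl string 94.60, ornate helm 81.21, platinum ring 65.14 are the best per lb.
A density-first pass picks pearl string + 4×amber amulet — 1126 at 14 lb.
Replace pearl string and 4×amber amulet with ornate helm: the trade gains 11 net, giving 1137 at 14 lb.

1137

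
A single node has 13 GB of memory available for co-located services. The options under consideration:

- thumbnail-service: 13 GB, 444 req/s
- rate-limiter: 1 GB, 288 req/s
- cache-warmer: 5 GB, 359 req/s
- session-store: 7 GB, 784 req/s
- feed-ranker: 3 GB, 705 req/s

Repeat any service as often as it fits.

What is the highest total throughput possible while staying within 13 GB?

3744

13×rate-limiter uses 13 of the 13 GB and totals 3744.
Every other selection either busts 13 GB or fails to beat 3744.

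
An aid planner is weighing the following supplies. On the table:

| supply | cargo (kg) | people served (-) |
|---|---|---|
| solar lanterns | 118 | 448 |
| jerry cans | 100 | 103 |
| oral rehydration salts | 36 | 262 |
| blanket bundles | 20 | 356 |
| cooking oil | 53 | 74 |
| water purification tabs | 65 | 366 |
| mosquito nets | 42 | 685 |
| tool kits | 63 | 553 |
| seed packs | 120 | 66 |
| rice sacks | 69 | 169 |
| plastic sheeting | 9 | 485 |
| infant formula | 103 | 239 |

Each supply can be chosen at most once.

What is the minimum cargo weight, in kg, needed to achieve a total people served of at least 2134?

Need the lightest bundle worth ≥ 2134.
oral rehydration salts + blanket bundles + mosquito nets + tool kits + plastic sheeting: 2341 people served at 170 kg.
No combination under 170 kg hits 2134.

170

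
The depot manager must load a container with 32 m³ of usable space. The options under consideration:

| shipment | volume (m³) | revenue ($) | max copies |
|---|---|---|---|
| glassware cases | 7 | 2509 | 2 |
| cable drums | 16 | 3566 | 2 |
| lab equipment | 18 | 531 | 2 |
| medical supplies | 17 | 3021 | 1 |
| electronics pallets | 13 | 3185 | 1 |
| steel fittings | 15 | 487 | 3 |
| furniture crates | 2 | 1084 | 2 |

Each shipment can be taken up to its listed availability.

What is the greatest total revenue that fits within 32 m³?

10371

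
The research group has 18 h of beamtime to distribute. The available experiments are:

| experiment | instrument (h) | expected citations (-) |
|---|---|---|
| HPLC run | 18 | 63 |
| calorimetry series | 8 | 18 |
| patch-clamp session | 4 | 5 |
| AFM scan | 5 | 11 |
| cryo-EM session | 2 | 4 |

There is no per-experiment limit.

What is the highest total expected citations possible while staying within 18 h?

63

Ranking by ratio (expected citations/h): HPLC run 3.50, calorimetry series 2.25, AFM scan 2.20.
The ratio ordering already packs tightly: HPLC run, 18 h, 63.
Every other selection either busts 18 h or fails to beat 63.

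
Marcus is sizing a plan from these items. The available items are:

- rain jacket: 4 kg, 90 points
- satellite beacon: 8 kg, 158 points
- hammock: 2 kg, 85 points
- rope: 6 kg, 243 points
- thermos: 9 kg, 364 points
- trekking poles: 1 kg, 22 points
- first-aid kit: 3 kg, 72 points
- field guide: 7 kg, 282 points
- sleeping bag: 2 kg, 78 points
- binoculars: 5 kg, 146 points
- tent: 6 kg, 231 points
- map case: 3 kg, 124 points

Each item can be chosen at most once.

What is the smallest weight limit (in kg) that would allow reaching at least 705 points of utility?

Need the lightest bundle worth ≥ 705.
Taking hammock + rope + thermos + trekking poles gives 714 (≥ 705) for 18 kg.
Below 18 kg the best achievable stays under 705.

18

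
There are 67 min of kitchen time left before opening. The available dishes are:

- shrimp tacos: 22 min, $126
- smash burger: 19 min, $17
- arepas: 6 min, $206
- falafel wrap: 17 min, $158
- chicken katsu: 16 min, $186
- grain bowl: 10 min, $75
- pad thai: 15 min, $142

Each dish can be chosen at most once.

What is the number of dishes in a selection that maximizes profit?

5

Optimal total is 767.
One optimal bundle: arepas + falafel wrap + chicken katsu + grain bowl + pad thai (64 min).
All optima have 5 dishes.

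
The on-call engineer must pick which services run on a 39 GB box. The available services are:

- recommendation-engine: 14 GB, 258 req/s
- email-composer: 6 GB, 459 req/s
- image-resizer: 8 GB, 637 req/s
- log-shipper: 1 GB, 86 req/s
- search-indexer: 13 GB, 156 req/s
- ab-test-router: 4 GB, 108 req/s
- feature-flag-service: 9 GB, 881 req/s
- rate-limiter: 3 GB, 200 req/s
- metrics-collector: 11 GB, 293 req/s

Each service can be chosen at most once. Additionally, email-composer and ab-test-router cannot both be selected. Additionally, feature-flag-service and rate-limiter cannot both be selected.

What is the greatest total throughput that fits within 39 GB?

Email-composer + image-resizer + log-shipper + feature-flag-service + metrics-collector uses 35 of the 39 GB and totals 2356.
The closest alternative, recommendation-engine + email-composer + image-resizer + log-shipper + feature-flag-service, reaches only 2321.

2356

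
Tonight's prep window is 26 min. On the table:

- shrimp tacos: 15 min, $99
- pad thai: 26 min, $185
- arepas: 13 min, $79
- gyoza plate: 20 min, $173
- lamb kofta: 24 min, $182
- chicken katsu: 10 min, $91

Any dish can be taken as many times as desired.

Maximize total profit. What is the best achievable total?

190

The ratio heuristic lands on 2×chicken katsu (182) but leaves 6 min idle.
Replace chicken katsu with shrimp tacos: the trade gains 8 net, giving 190 at 25 min.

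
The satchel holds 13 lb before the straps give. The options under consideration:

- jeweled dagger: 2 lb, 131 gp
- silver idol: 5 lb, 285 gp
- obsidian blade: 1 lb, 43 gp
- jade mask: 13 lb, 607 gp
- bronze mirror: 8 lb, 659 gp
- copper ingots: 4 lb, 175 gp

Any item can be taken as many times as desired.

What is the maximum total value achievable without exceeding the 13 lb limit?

Ranking by ratio (value/lb): bronze mirror 82.38, jeweled dagger 65.50, silver idol 57.00.
Best packing: 2×jeweled dagger + obsidian blade + bronze mirror — 13 lb, 964 total.

964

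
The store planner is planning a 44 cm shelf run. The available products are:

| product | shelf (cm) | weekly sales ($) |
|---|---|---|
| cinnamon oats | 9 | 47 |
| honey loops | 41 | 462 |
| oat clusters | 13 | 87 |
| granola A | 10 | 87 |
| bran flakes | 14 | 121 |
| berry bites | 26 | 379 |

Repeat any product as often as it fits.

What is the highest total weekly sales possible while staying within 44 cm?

500

Density check — berry bites 14.58, honey loops 11.27, granola A 8.70, bran flakes 8.64 are the best per cm.
Filling by ratio: granola A + berry bites for 466, with 8 cm left unused.
The 10 cm tied up in granola A is better spent on bran flakes — total rises to 500 (40 cm).
Every other selection either busts 44 cm or fails to beat 500.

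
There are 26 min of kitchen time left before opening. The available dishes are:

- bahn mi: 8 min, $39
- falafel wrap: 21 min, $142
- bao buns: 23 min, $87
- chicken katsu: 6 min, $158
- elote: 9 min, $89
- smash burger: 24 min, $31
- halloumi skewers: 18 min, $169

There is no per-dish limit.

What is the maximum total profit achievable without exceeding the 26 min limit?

Taking 4×chicken katsu: 24 min used, 632 in profit.
No other feasible combination exceeds 632.

632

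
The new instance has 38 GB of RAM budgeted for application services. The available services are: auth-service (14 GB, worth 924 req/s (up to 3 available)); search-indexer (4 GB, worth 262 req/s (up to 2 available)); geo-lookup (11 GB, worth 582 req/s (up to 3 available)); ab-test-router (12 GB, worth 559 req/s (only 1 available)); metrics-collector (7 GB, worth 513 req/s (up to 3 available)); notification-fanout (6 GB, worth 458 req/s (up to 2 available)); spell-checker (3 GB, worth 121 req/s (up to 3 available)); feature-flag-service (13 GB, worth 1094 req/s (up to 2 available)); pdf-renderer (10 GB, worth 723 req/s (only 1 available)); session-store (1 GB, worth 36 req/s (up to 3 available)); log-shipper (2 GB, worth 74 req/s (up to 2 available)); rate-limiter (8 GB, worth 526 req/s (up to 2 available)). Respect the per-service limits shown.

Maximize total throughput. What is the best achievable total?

3104

The ratio ordering already packs tightly: 2×notification-fanout + 2×feature-flag-service, 38 GB, 3104.
Every other selection either busts 38 GB or exceeds an availability limit or fails to beat 3104.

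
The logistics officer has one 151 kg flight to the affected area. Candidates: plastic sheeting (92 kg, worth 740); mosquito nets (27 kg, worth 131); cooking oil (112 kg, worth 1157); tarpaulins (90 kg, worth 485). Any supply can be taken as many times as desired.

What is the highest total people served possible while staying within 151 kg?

Best packing: mosquito nets + cooking oil — 139 kg, 1288 total.

1288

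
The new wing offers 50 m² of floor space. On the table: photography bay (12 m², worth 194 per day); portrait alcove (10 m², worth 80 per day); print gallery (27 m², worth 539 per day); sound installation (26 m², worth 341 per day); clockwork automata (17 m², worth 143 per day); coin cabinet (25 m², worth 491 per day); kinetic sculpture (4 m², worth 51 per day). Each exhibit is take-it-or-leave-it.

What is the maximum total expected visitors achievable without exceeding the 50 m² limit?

813

Greedy by ratio would take photography bay + print gallery + kinetic sculpture: 43 m² used, total 784.
Replace kinetic sculpture with portrait alcove: the trade gains 29 net, giving 813 at 49 m².
Every other selection either busts 50 m² or fails to beat 813.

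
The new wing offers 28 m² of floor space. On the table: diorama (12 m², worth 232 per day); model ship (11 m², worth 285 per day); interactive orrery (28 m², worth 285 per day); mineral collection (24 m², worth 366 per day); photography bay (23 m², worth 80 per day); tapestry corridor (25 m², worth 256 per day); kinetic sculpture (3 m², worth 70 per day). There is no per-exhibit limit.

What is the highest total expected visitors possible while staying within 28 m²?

710

2×model ship + 2×kinetic sculpture uses 28 of the 28 m² and totals 710.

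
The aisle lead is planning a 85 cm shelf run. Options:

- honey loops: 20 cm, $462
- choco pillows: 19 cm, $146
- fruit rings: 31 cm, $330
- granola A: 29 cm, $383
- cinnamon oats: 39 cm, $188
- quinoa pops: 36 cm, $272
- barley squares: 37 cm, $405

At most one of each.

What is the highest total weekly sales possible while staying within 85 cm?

1175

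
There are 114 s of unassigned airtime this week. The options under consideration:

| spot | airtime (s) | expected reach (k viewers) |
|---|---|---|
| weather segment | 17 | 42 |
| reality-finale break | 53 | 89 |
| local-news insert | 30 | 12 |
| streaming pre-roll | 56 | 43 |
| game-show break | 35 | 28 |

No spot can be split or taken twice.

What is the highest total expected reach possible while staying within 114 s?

159

Ranking by ratio (expected reach/s): weather segment 2.47, reality-finale break 1.68, game-show break 0.80.
Best packing: weather segment + reality-finale break + game-show break — 105 s, 159 total.
Next best is weather segment + reality-finale break + local-news insert at 143 (100 s) — short by 16.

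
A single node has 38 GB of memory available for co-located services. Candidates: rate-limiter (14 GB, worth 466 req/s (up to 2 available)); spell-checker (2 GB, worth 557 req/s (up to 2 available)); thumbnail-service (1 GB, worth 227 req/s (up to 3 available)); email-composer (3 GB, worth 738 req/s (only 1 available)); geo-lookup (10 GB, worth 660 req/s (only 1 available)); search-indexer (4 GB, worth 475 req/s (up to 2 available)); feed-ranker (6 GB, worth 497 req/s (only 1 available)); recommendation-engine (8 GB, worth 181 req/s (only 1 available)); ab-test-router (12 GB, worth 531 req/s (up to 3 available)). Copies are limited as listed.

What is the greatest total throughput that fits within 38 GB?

4640

The ratio ordering already packs tightly: 2×spell-checker + 3×thumbnail-service + email-composer + geo-lookup + 2×search-indexer + feed-ranker, 34 GB, 4640.
That's the maximum — no swap from here does better than 4640.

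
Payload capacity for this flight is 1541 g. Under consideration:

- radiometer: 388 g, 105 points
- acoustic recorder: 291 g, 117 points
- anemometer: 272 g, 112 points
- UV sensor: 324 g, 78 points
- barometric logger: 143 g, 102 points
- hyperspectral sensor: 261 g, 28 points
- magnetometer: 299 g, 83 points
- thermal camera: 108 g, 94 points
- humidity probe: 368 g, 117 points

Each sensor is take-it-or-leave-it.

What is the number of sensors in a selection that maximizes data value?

Optimal total is 625.
One optimal bundle: acoustic recorder + anemometer + barometric logger + magnetometer + thermal camera + humidity probe (1481 g).
Any selection reaching 625 contains exactly 6 sensors.

6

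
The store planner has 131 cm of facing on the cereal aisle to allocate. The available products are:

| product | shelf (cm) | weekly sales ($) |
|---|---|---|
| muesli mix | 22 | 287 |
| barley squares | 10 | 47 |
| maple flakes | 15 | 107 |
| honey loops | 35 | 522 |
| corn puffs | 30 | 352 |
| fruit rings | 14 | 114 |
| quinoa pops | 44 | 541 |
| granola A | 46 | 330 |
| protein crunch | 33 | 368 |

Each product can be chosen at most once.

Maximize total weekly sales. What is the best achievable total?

1702

The ratio ordering already packs tightly: muesli mix + honey loops + corn puffs + quinoa pops, 131 cm, 1702.
No other feasible combination exceeds 1702.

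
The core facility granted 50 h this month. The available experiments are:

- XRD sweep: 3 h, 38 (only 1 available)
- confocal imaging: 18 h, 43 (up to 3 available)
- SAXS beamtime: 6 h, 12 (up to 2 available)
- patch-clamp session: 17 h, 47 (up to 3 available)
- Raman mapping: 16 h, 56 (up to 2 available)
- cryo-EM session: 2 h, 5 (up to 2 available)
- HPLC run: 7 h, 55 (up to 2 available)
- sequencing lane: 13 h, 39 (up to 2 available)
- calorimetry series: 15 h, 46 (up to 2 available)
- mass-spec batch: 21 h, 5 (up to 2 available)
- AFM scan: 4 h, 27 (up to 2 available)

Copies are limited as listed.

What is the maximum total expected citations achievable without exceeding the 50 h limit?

275

A density-first pass picks XRD sweep + Raman mapping + 2×cryo-EM session + 2×HPLC run + 2×AFM scan — 268 at 45 h.
The 2 h tied up in cryo-EM session is better spent on SAXS beamtime — total rises to 275 (49 h).
The spare 1 h is too small for any remaining experiment, and no exchange beats 275.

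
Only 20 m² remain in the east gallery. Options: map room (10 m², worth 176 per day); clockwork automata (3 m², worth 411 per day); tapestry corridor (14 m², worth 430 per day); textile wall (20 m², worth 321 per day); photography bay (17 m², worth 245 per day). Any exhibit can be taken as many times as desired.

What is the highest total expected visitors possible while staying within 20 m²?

2466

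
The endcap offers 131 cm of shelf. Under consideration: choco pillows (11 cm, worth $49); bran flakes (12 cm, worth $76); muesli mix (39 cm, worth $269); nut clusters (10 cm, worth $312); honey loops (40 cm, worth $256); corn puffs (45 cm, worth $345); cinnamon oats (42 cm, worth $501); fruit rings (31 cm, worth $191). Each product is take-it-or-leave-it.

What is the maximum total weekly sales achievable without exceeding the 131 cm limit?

1349

Filling by ratio: choco pillows + bran flakes + nut clusters + corn puffs + cinnamon oats for 1283, with 11 cm left unused.
Dropping choco pillows and bran flakes frees 23 cm; slotting in fruit rings (31 cm) lifts the total to 1349 at 128 cm.
Runner-up muesli mix + nut clusters + honey loops + cinnamon oats tops out at 1338.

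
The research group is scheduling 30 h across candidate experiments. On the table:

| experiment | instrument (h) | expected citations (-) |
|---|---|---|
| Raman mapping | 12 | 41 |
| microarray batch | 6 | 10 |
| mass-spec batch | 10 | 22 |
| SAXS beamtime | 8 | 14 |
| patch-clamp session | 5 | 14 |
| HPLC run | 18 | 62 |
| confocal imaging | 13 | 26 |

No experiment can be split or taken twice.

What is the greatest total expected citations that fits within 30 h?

103

Best packing: Raman mapping + HPLC run — 30 h, 103 total.
Every other selection either busts 30 h or fails to beat 103.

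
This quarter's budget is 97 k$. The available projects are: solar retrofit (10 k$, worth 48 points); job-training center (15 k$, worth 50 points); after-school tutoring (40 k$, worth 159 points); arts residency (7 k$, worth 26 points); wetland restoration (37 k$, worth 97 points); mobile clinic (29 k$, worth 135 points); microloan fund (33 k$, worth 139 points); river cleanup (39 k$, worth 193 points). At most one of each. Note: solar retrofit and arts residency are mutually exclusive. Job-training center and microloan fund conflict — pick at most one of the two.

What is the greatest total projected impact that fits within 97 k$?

426

By projected impact per k$: river cleanup 4.95, solar retrofit 4.80, mobile clinic 4.66, microloan fund 4.21 lead.
Solar retrofit + job-training center + mobile clinic + river cleanup uses 93 of the 97 k$ and totals 426.
The spare 4 k$ is too small for any remaining project, and no feasible exchange beats 426.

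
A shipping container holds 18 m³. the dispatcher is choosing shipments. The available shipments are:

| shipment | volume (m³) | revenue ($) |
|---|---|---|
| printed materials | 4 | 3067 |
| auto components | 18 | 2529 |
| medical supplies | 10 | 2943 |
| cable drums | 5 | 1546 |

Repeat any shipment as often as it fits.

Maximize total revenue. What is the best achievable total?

4×printed materials uses 16 of the 18 m³ and totals 12268.

12268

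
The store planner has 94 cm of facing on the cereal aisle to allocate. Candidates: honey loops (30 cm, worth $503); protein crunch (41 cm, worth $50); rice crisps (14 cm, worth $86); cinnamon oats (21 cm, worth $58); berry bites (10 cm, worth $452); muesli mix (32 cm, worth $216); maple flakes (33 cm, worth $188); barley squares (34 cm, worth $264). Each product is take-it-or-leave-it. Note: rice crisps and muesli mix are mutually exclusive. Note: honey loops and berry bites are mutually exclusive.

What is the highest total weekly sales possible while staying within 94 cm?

990

Density check — berry bites 45.20, honey loops 16.77, barley squares 7.76 are the best per cm.
Rice crisps + berry bites + maple flakes + barley squares uses 91 of the 94 cm and totals 990.
An exhaustive check of the 256 subsets confirms 990.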